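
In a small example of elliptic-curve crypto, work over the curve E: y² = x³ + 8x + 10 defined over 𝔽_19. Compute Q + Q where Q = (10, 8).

(5, 17)

tangent at (10, 8): λ = (3·10² + 8)/(2·8) ≡ 4/16. 16⁻¹ ≡ 6 (mod 19) since 16·6 = 96 ≡ 1, so λ ≡ 4·6 ≡ 5.
  x = λ² - 10 - 10 = 25 - 20 ≡ 5; y = λ·(10 - 5) - 8 ≡ 17. → (5, 17)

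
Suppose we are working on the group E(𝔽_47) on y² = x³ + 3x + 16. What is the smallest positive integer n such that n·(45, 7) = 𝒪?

5

2P: tangent at (45, 7): λ = (3·45² + 3)/(2·7) ≡ 15/14. 14⁻¹ ≡ 37 (mod 47) since 14·37 = 518 ≡ 1, so λ ≡ 15·37 ≡ 38.
  x = λ² - 45 - 45 = 1444 - 90 ≡ 38; y = λ·(45 - 38) - 7 ≡ 24. → (38, 24)
3P: (38, 24) + (45, 7). λ = (7 - 24)/(45 - 38) ≡ 30/7 mod 47. 7⁻¹ ≡ 27 (mod 47), so λ ≡ 11.
  x = λ² - 38 - 45 = 121 - 83 ≡ 38; y = λ·(38 - 38) - 24 ≡ 23. → (38, 23)
4P: (38, 23) + (45, 7). λ = (7 - 23)/(45 - 38) ≡ 31/7 mod 47. 7⁻¹ ≡ 27 (mod 47), so λ ≡ 38.
  x = λ² - 38 - 45 = 1444 - 83 ≡ 45; y = λ·(38 - 45) - 23 ≡ 40. → (45, 40)
5P: (45, 40) + (45, 7): same x and y₁ ≡ -y₂, so the sum is 𝒪.
5P = 𝒪, so the order is 5.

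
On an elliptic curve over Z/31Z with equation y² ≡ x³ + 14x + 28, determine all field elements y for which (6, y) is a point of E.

x³ + 14x + 28 = 328 ≡ 18 (mod 31).
Square roots of 18 mod 31: 7 and 24 (since 7² = 49 ≡ 18).

7, 24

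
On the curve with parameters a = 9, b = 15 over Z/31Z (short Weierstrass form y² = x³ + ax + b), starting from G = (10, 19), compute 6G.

Repeated addition: build up to 6G.
2G: tangent at (10, 19): λ = (3·10² + 9)/(2·19) ≡ 30/7. 7⁻¹ ≡ 9 (mod 31), so λ ≡ 30·9 ≡ 22.
  x = λ² - 10 - 10 = 484 - 20 ≡ 30; y = λ·(10 - 30) - 19 ≡ 6. → (30, 6)
3G: (30, 6) + (10, 19). λ = (19 - 6)/(10 - 30) ≡ 13/11 mod 31. 11⁻¹ ≡ 17 (mod 31), so λ ≡ 4.
  x = λ² - 30 - 10 = 16 - 40 ≡ 7; y = λ·(30 - 7) - 6 ≡ 24. → (7, 24)
4G: (7, 24) + (10, 19). λ = (19 - 24)/(10 - 7) ≡ 26/3 mod 31. 3⁻¹ ≡ 21 (mod 31), so λ ≡ 19.
  x = λ² - 7 - 10 = 361 - 17 ≡ 3; y = λ·(7 - 3) - 24 ≡ 21. → (3, 21)
5G: (3, 21) + (10, 19). λ = (19 - 21)/(10 - 3) ≡ 29/7 mod 31. 7⁻¹ ≡ 9 (mod 31) since 7·9 = 63 ≡ 1, so λ ≡ 13.
  x = λ² - 3 - 10 = 169 - 13 ≡ 1; y = λ·(3 - 1) - 21 ≡ 5. → (1, 5)
6G: (1, 5) + (10, 19). λ = (19 - 5)/(10 - 1) ≡ 14/9 mod 31. 9⁻¹ ≡ 7 (mod 31), so λ ≡ 5.
  x = λ² - 1 - 10 = 25 - 11 ≡ 14; y = λ·(1 - 14) - 5 ≡ 23. → (14, 23)

(14, 23)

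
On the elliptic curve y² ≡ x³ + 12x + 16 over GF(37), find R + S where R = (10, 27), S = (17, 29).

(35, 24)

(10, 27) + (17, 29). λ = (29 - 27)/(17 - 10) ≡ 2/7 mod 37. 7⁻¹ ≡ 16 (mod 37), so λ ≡ 32.
  x = λ² - 10 - 17 = 1024 - 27 ≡ 35; y = λ·(10 - 35) - 27 ≡ 24. → (35, 24)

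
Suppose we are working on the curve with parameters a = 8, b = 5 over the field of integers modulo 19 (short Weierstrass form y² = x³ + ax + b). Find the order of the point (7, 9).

10

2P: tangent at (7, 9): λ = (3·7² + 8)/(2·9) ≡ 3/18. 18⁻¹ ≡ 18 (mod 19), so λ ≡ 3·18 ≡ 16.
  x = λ² - 7 - 7 = 256 - 14 ≡ 14; y = λ·(7 - 14) - 9 ≡ 12. → (14, 12)
3P: (14, 12) + (7, 9). λ = (9 - 12)/(7 - 14) ≡ 16/12 mod 19. 12⁻¹ ≡ 8 (mod 19) since 12·8 = 96 ≡ 1, so λ ≡ 14.
  x = λ² - 14 - 7 = 196 - 21 ≡ 4; y = λ·(14 - 4) - 12 ≡ 14. → (4, 14)
4P: (4, 14) + (7, 9). λ = (9 - 14)/(7 - 4) ≡ 14/3 mod 19. 3⁻¹ ≡ 13 (mod 19), so λ ≡ 11.
  x = λ² - 4 - 7 = 121 - 11 ≡ 15; y = λ·(4 - 15) - 14 ≡ 17. → (15, 17)
5P: (15, 17) + (7, 9). λ = (9 - 17)/(7 - 15) ≡ 11/11 mod 19. 11⁻¹ ≡ 7 (mod 19) since 11·7 = 77 ≡ 1, so λ ≡ 1.
  x = λ² - 15 - 7 = 1 - 22 ≡ 17; y = λ·(15 - 17) - 17 ≡ 0. → (17, 0)
6P: (17, 0) + (7, 9). λ = (9 - 0)/(7 - 17) ≡ 9/9 mod 19. 9⁻¹ ≡ 17 (mod 19) since 9·17 = 153 ≡ 1, so λ ≡ 1.
  x = λ² - 17 - 7 = 1 - 24 ≡ 15; y = λ·(17 - 15) - 0 ≡ 2. → (15, 2)
7P: (15, 2) + (7, 9). λ = (9 - 2)/(7 - 15) ≡ 7/11 mod 19. 11⁻¹ ≡ 7 (mod 19) since 11·7 = 77 ≡ 1, so λ ≡ 11.
  x = λ² - 15 - 7 = 121 - 22 ≡ 4; y = λ·(15 - 4) - 2 ≡ 5. → (4, 5)
8P: (4, 5) + (7, 9). λ = (9 - 5)/(7 - 4) ≡ 4/3 mod 19. 3⁻¹ ≡ 13 (mod 19), so λ ≡ 14.
  x = λ² - 4 - 7 = 196 - 11 ≡ 14; y = λ·(4 - 14) - 5 ≡ 7. → (14, 7)
9P: (14, 7) + (7, 9). λ = (9 - 7)/(7 - 14) ≡ 2/12 mod 19. 12⁻¹ ≡ 8 (mod 19) since 12·8 = 96 ≡ 1, so λ ≡ 16.
  x = λ² - 14 - 7 = 256 - 21 ≡ 7; y = λ·(14 - 7) - 7 ≡ 10. → (7, 10)
10P: (7, 10) + (7, 9): same x and y₁ ≡ -y₂, so the sum is 𝒪.
10P = 𝒪, so the order is 10.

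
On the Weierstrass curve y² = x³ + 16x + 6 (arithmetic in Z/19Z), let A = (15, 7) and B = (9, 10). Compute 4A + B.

First 4A:
Repeated addition: build up to 4A.
2A: tangent at (15, 7): λ = (3·15² + 16)/(2·7) ≡ 7/14. 14⁻¹ ≡ 15 (mod 19) since 14·15 = 210 ≡ 1, so λ ≡ 7·15 ≡ 10.
  x = λ² - 15 - 15 = 100 - 30 ≡ 13; y = λ·(15 - 13) - 7 ≡ 13. → (13, 13)
3A: (13, 13) + (15, 7). λ = (7 - 13)/(15 - 13) ≡ 13/2 mod 19. 2⁻¹ ≡ 10 (mod 19) since 2·10 = 20 ≡ 1, so λ ≡ 16.
  x = λ² - 13 - 15 = 256 - 28 ≡ 0; y = λ·(13 - 0) - 13 ≡ 5. → (0, 5)
4A: (0, 5) + (15, 7). λ = (7 - 5)/(15 - 0) ≡ 2/15 mod 19. 15⁻¹ ≡ 14 (mod 19) since 15·14 = 210 ≡ 1, so λ ≡ 9.
  x = λ² - 0 - 15 = 81 - 15 ≡ 9; y = λ·(0 - 9) - 5 ≡ 9. → (9, 9)
4A = (9, 9).
Finally 4A + B:
(9, 9) + (9, 10): same x and y₁ ≡ -y₂, so the sum is ∞.

O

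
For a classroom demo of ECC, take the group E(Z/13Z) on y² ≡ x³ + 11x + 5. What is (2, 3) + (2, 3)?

tangent at (2, 3): λ = (3·2² + 11)/(2·3) ≡ 10/6. 6⁻¹ ≡ 11 (mod 13), so λ ≡ 10·11 ≡ 6.
  x = λ² - 2 - 2 = 36 - 4 ≡ 6; y = λ·(2 - 6) - 3 ≡ 12. → (6, 12)

(6, 12)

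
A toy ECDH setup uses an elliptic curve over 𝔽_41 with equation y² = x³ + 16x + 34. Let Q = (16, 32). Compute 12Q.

(33, 38)

Double-and-add on 12 = (1100)₂. Start with Q = (16, 32) for the leading 1-bit.
double: tangent at (16, 32): λ = (3·16² + 16)/(2·32) ≡ 5/23. 23⁻¹ ≡ 25 (mod 41) since 23·25 = 575 ≡ 1, so λ ≡ 5·25 ≡ 2.
  x = λ² - 16 - 16 = 4 - 32 ≡ 13; y = λ·(16 - 13) - 32 ≡ 15. → (13, 15)
add Q: (13, 15) + (16, 32). λ = (32 - 15)/(16 - 13) ≡ 17/3 mod 41. 3⁻¹ ≡ 14 (mod 41), so λ ≡ 33.
  x = λ² - 13 - 16 = 1089 - 29 ≡ 35; y = λ·(13 - 35) - 15 ≡ 38. → (35, 38)
double: tangent at (35, 38): λ = (3·35² + 16)/(2·38) ≡ 1/35. 35⁻¹ ≡ 34 (mod 41), so λ ≡ 1·34 ≡ 34.
  x = λ² - 35 - 35 = 1156 - 70 ≡ 20; y = λ·(35 - 20) - 38 ≡ 21. → (20, 21)
double: tangent at (20, 21): λ = (3·20² + 16)/(2·21) ≡ 27/1. 1⁻¹ ≡ 1 (mod 41), so λ ≡ 27·1 ≡ 27.
  x = λ² - 20 - 20 = 729 - 40 ≡ 33; y = λ·(20 - 33) - 21 ≡ 38. → (33, 38)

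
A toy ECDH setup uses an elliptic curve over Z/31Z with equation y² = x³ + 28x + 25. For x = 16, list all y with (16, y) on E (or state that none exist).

none

x³ + 28x + 25 = 4569 ≡ 12 (mod 31).
12 is a non-residue mod 31; no y exists.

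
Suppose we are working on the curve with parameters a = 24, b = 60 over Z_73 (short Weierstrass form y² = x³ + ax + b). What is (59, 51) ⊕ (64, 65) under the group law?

(59, 51) + (64, 65). λ = (65 - 51)/(64 - 59) ≡ 14/5 mod 73. 5⁻¹ ≡ 44 (mod 73), so λ ≡ 32.
  x = λ² - 59 - 64 = 1024 - 123 ≡ 25; y = λ·(59 - 25) - 51 ≡ 15. → (25, 15)

(25, 15)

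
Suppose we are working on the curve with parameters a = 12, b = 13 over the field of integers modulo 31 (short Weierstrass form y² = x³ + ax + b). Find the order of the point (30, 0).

2P: (30, 0) + (30, 0): same x and y₁ ≡ -y₂, so the sum is the point at infinity.
2P = the point at infinity, so the order is 2.

2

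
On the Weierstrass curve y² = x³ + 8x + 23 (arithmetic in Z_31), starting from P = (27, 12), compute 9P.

(6, 15)

Repeated addition: build up to 9P.
2P: tangent at (27, 12): λ = (3·27² + 8)/(2·12) ≡ 25/24. 24⁻¹ ≡ 22 (mod 31), so λ ≡ 25·22 ≡ 23.
  x = λ² - 27 - 27 = 529 - 54 ≡ 10; y = λ·(27 - 10) - 12 ≡ 7. → (10, 7)
3P: (10, 7) + (27, 12). λ = (12 - 7)/(27 - 10) ≡ 5/17 mod 31. 17⁻¹ ≡ 11 (mod 31) since 17·11 = 187 ≡ 1, so λ ≡ 24.
  x = λ² - 10 - 27 = 576 - 37 ≡ 12; y = λ·(10 - 12) - 7 ≡ 7. → (12, 7)
4P: (12, 7) + (27, 12). λ = (12 - 7)/(27 - 12) ≡ 5/15 mod 31. 15⁻¹ ≡ 29 (mod 31) since 15·29 = 435 ≡ 1, so λ ≡ 21.
  x = λ² - 12 - 27 = 441 - 39 ≡ 30; y = λ·(12 - 30) - 7 ≡ 18. → (30, 18)
5P: (30, 18) + (27, 12). λ = (12 - 18)/(27 - 30) ≡ 25/28 mod 31. 28⁻¹ ≡ 10 (mod 31) since 28·10 = 280 ≡ 1, so λ ≡ 2.
  x = λ² - 30 - 27 = 4 - 57 ≡ 9; y = λ·(30 - 9) - 18 ≡ 24. → (9, 24)
6P: (9, 24) + (27, 12). λ = (12 - 24)/(27 - 9) ≡ 19/18 mod 31. 18⁻¹ ≡ 19 (mod 31), so λ ≡ 20.
  x = λ² - 9 - 27 = 400 - 36 ≡ 23; y = λ·(9 - 23) - 24 ≡ 6. → (23, 6)
7P: (23, 6) + (27, 12). λ = (12 - 6)/(27 - 23) ≡ 6/4 mod 31. 4⁻¹ ≡ 8 (mod 31) since 4·8 = 32 ≡ 1, so λ ≡ 17.
  x = λ² - 23 - 27 = 289 - 50 ≡ 22; y = λ·(23 - 22) - 6 ≡ 11. → (22, 11)
8P: (22, 11) + (27, 12). λ = (12 - 11)/(27 - 22) ≡ 1/5 mod 31. 5⁻¹ ≡ 25 (mod 31) since 5·25 = 125 ≡ 1, so λ ≡ 25.
  x = λ² - 22 - 27 = 625 - 49 ≡ 18; y = λ·(22 - 18) - 11 ≡ 27. → (18, 27)
9P: (18, 27) + (27, 12). λ = (12 - 27)/(27 - 18) ≡ 16/9 mod 31. 9⁻¹ ≡ 7 (mod 31), so λ ≡ 19.
  x = λ² - 18 - 27 = 361 - 45 ≡ 6; y = λ·(18 - 6) - 27 ≡ 15. → (6, 15)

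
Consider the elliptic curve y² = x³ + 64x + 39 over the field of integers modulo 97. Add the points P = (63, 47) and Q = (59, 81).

(23, 1)

(63, 47) + (59, 81). λ = (81 - 47)/(59 - 63) ≡ 34/93 mod 97. 93⁻¹ ≡ 24 (mod 97), so λ ≡ 40.
  x = λ² - 63 - 59 = 1600 - 122 ≡ 23; y = λ·(63 - 23) - 47 ≡ 1. → (23, 1)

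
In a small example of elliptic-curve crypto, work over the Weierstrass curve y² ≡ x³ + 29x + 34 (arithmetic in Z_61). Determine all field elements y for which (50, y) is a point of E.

none

x³ + 29x + 34 = 126484 ≡ 31 (mod 61).
31 is a non-residue mod 61; no y exists.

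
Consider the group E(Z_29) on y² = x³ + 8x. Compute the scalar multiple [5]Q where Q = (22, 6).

Double-and-add on 5 = (101)₂. Start with Q = (22, 6) for the leading 1-bit.
double: tangent at (22, 6): λ = (3·22² + 8)/(2·6) ≡ 10/12. 12⁻¹ ≡ 17 (mod 29) since 12·17 = 204 ≡ 1, so λ ≡ 10·17 ≡ 25.
  x = λ² - 22 - 22 = 625 - 44 ≡ 1; y = λ·(22 - 1) - 6 ≡ 26. → (1, 26)
double: tangent at (1, 26): λ = (3·1² + 8)/(2·26) ≡ 11/23. 23⁻¹ ≡ 24 (mod 29) since 23·24 = 552 ≡ 1, so λ ≡ 11·24 ≡ 3.
  x = λ² - 1 - 1 = 9 - 2 ≡ 7; y = λ·(1 - 7) - 26 ≡ 14. → (7, 14)
add Q: (7, 14) + (22, 6). λ = (6 - 14)/(22 - 7) ≡ 21/15 mod 29. 15⁻¹ ≡ 2 (mod 29) since 15·2 = 30 ≡ 1, so λ ≡ 13.
  x = λ² - 7 - 22 = 169 - 29 ≡ 24; y = λ·(7 - 24) - 14 ≡ 26. → (24, 26)

(24, 26)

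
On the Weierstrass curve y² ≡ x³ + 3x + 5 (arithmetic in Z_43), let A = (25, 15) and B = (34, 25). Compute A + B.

(25, 15) + (34, 25). λ = (25 - 15)/(34 - 25) ≡ 10/9 mod 43. 9⁻¹ ≡ 24 (mod 43), so λ ≡ 25.
  x = λ² - 25 - 34 = 625 - 59 ≡ 7; y = λ·(25 - 7) - 15 ≡ 5. → (7, 5)

(7, 5)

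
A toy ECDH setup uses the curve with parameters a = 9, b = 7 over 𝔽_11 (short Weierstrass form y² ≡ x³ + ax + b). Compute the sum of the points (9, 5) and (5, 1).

(9, 5) + (5, 1). λ = (1 - 5)/(5 - 9) ≡ 7/7 mod 11. 7⁻¹ ≡ 8 (mod 11) since 7·8 = 56 ≡ 1, so λ ≡ 1.
  x = λ² - 9 - 5 = 1 - 14 ≡ 9; y = λ·(9 - 9) - 5 ≡ 6. → (9, 6)

(9, 6)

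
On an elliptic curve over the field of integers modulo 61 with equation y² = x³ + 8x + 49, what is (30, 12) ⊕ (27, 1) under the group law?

(30, 12) + (27, 1). λ = (1 - 12)/(27 - 30) ≡ 50/58 mod 61. 58⁻¹ ≡ 20 (mod 61), so λ ≡ 24.
  x = λ² - 30 - 27 = 576 - 57 ≡ 31; y = λ·(30 - 31) - 12 ≡ 25. → (31, 25)

(31, 25)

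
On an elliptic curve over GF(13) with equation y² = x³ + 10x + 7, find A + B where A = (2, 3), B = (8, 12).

(2, 3) + (8, 12). λ = (12 - 3)/(8 - 2) ≡ 9/6 mod 13. 6⁻¹ ≡ 11 (mod 13) since 6·11 = 66 ≡ 1, so λ ≡ 8.
  x = λ² - 2 - 8 = 64 - 10 ≡ 2; y = λ·(2 - 2) - 3 ≡ 10. → (2, 10)

(2, 10)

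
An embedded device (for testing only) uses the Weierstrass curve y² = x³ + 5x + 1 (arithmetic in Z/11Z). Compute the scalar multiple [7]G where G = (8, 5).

Double-and-add on 7 = (111)₂. Start with G = (8, 5) for the leading 1-bit.
double: tangent at (8, 5): λ = (3·8² + 5)/(2·5) ≡ 10/10. 10⁻¹ ≡ 10 (mod 11) since 10·10 = 100 ≡ 1, so λ ≡ 10·10 ≡ 1.
  x = λ² - 8 - 8 = 1 - 16 ≡ 7; y = λ·(8 - 7) - 5 ≡ 7. → (7, 7)
add G: (7, 7) + (8, 5). λ = (5 - 7)/(8 - 7) ≡ 9/1 mod 11. 1⁻¹ ≡ 1 (mod 11), so λ ≡ 9.
  x = λ² - 7 - 8 = 81 - 15 ≡ 0; y = λ·(7 - 0) - 7 ≡ 1. → (0, 1)
double: tangent at (0, 1): λ = (3·0² + 5)/(2·1) ≡ 5/2. 2⁻¹ ≡ 6 (mod 11), so λ ≡ 5·6 ≡ 8.
  x = λ² - 0 - 0 = 64 - 0 ≡ 9; y = λ·(0 - 9) - 1 ≡ 4. → (9, 4)
add G: (9, 4) + (8, 5). λ = (5 - 4)/(8 - 9) ≡ 1/10 mod 11. 10⁻¹ ≡ 10 (mod 11), so λ ≡ 10.
  x = λ² - 9 - 8 = 100 - 17 ≡ 6; y = λ·(9 - 6) - 4 ≡ 4. → (6, 4)

(6, 4)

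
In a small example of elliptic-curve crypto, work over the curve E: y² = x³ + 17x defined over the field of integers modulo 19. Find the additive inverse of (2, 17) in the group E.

-(2, 17) = (2, -17 mod 19) = (2, 2).

(2, 2)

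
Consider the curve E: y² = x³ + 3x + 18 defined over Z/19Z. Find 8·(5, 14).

(3, 15)

Write P = (5, 14).
Double-and-add on 8 = (1000)₂. Start with P = (5, 14) for the leading 1-bit.
double: tangent at (5, 14): λ = (3·5² + 3)/(2·14) ≡ 2/9. 9⁻¹ ≡ 17 (mod 19), so λ ≡ 2·17 ≡ 15.
  x = λ² - 5 - 5 = 225 - 10 ≡ 6; y = λ·(5 - 6) - 14 ≡ 9. → (6, 9)
double: tangent at (6, 9): λ = (3·6² + 3)/(2·9) ≡ 16/18. 18⁻¹ ≡ 18 (mod 19), so λ ≡ 16·18 ≡ 3.
  x = λ² - 6 - 6 = 9 - 12 ≡ 16; y = λ·(6 - 16) - 9 ≡ 18. → (16, 18)
double: tangent at (16, 18): λ = (3·16² + 3)/(2·18) ≡ 11/17. 17⁻¹ ≡ 9 (mod 19) since 17·9 = 153 ≡ 1, so λ ≡ 11·9 ≡ 4.
  x = λ² - 16 - 16 = 16 - 32 ≡ 3; y = λ·(16 - 3) - 18 ≡ 15. → (3, 15)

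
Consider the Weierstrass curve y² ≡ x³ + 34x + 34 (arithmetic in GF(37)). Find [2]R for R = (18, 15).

(2, 6)

tangent at (18, 15): λ = (3·18² + 34)/(2·15) ≡ 7/30. 30⁻¹ ≡ 21 (mod 37), so λ ≡ 7·21 ≡ 36.
  x = λ² - 18 - 18 = 1296 - 36 ≡ 2; y = λ·(18 - 2) - 15 ≡ 6. → (2, 6)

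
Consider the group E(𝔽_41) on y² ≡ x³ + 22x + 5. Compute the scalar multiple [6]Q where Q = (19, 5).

Double-and-add on 6 = (110)₂. Start with Q = (19, 5) for the leading 1-bit.
double: tangent at (19, 5): λ = (3·19² + 22)/(2·5) ≡ 39/10. 10⁻¹ ≡ 37 (mod 41) since 10·37 = 370 ≡ 1, so λ ≡ 39·37 ≡ 8.
  x = λ² - 19 - 19 = 64 - 38 ≡ 26; y = λ·(19 - 26) - 5 ≡ 21. → (26, 21)
add Q: (26, 21) + (19, 5). λ = (5 - 21)/(19 - 26) ≡ 25/34 mod 41. 34⁻¹ ≡ 35 (mod 41), so λ ≡ 14.
  x = λ² - 26 - 19 = 196 - 45 ≡ 28; y = λ·(26 - 28) - 21 ≡ 33. → (28, 33)
double: tangent at (28, 33): λ = (3·28² + 22)/(2·33) ≡ 37/25. 25⁻¹ ≡ 23 (mod 41), so λ ≡ 37·23 ≡ 31.
  x = λ² - 28 - 28 = 961 - 56 ≡ 3; y = λ·(28 - 3) - 33 ≡ 4. → (3, 4)

(3, 4)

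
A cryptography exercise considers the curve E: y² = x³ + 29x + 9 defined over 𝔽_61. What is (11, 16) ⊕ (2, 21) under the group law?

(11, 16) + (2, 21). λ = (21 - 16)/(2 - 11) ≡ 5/52 mod 61. 52⁻¹ ≡ 27 (mod 61) since 52·27 = 1404 ≡ 1, so λ ≡ 13.
  x = λ² - 11 - 2 = 169 - 13 ≡ 34; y = λ·(11 - 34) - 16 ≡ 51. → (34, 51)

(34, 51)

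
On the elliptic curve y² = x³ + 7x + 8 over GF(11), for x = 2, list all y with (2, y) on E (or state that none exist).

x³ + 7x + 8 = 30 ≡ 8 (mod 11).
8 is a non-residue mod 11; no y exists.

none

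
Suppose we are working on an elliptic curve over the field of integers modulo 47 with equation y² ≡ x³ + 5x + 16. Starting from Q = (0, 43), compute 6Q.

(39, 13)

Double-and-add on 6 = (110)₂. Start with Q = (0, 43) for the leading 1-bit.
double: tangent at (0, 43): λ = (3·0² + 5)/(2·43) ≡ 5/39. 39⁻¹ ≡ 41 (mod 47) since 39·41 = 1599 ≡ 1, so λ ≡ 5·41 ≡ 17.
  x = λ² - 0 - 0 = 289 - 0 ≡ 7; y = λ·(0 - 7) - 43 ≡ 26. → (7, 26)
add Q: (7, 26) + (0, 43). λ = (43 - 26)/(0 - 7) ≡ 17/40 mod 47. 40⁻¹ ≡ 20 (mod 47), so λ ≡ 11.
  x = λ² - 7 - 0 = 121 - 7 ≡ 20; y = λ·(7 - 20) - 26 ≡ 19. → (20, 19)
double: tangent at (20, 19): λ = (3·20² + 5)/(2·19) ≡ 30/38. 38⁻¹ ≡ 26 (mod 47) since 38·26 = 988 ≡ 1, so λ ≡ 30·26 ≡ 28.
  x = λ² - 20 - 20 = 784 - 40 ≡ 39; y = λ·(20 - 39) - 19 ≡ 13. → (39, 13)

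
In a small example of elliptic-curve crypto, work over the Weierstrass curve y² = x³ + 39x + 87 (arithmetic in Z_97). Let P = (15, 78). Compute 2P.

tangent at (15, 78): λ = (3·15² + 39)/(2·78) ≡ 35/59. 59⁻¹ ≡ 74 (mod 97) since 59·74 = 4366 ≡ 1, so λ ≡ 35·74 ≡ 68.
  x = λ² - 15 - 15 = 4624 - 30 ≡ 35; y = λ·(15 - 35) - 78 ≡ 17. → (35, 17)

(35, 17)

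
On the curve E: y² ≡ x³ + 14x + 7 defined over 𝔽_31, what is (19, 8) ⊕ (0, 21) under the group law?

(19, 8) + (0, 21). λ = (21 - 8)/(0 - 19) ≡ 13/12 mod 31. 12⁻¹ ≡ 13 (mod 31) since 12·13 = 156 ≡ 1, so λ ≡ 14.
  x = λ² - 19 - 0 = 196 - 19 ≡ 22; y = λ·(19 - 22) - 8 ≡ 12. → (22, 12)

(22, 12)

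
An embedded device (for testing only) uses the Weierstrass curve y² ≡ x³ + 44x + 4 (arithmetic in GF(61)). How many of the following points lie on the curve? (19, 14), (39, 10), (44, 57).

(19, 14): 14² ≡ 13, rhs ≡ 13 → on.
(39, 10): 10² ≡ 39, rhs ≡ 39 → on.
(44, 57): 57² ≡ 16, rhs ≡ 16 → on.

3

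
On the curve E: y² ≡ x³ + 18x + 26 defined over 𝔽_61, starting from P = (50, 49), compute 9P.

Double-and-add on 9 = (1001)₂. Start with P = (50, 49) for the leading 1-bit.
double: tangent at (50, 49): λ = (3·50² + 18)/(2·49) ≡ 15/37. 37⁻¹ ≡ 33 (mod 61), so λ ≡ 15·33 ≡ 7.
  x = λ² - 50 - 50 = 49 - 100 ≡ 10; y = λ·(50 - 10) - 49 ≡ 48. → (10, 48)
double: tangent at (10, 48): λ = (3·10² + 18)/(2·48) ≡ 13/35. 35⁻¹ ≡ 7 (mod 61) since 35·7 = 245 ≡ 1, so λ ≡ 13·7 ≡ 30.
  x = λ² - 10 - 10 = 900 - 20 ≡ 26; y = λ·(10 - 26) - 48 ≡ 21. → (26, 21)
double: tangent at (26, 21): λ = (3·26² + 18)/(2·21) ≡ 33/42. 42⁻¹ ≡ 16 (mod 61), so λ ≡ 33·16 ≡ 40.
  x = λ² - 26 - 26 = 1600 - 52 ≡ 23; y = λ·(26 - 23) - 21 ≡ 38. → (23, 38)
add P: (23, 38) + (50, 49). λ = (49 - 38)/(50 - 23) ≡ 11/27 mod 61. 27⁻¹ ≡ 52 (mod 61) since 27·52 = 1404 ≡ 1, so λ ≡ 23.
  x = λ² - 23 - 50 = 529 - 73 ≡ 29; y = λ·(23 - 29) - 38 ≡ 7. → (29, 7)

(29, 7)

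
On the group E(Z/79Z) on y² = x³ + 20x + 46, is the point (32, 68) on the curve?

no

y² = 68² ≡ 42; x³ + 20x + 46 = 33454 ≡ 37 (mod 79). 42 ≠ 37.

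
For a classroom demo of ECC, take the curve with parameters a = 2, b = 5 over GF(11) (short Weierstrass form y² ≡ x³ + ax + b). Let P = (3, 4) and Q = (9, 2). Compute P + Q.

(3, 4) + (9, 2). λ = (2 - 4)/(9 - 3) ≡ 9/6 mod 11. 6⁻¹ ≡ 2 (mod 11) since 6·2 = 12 ≡ 1, so λ ≡ 7.
  x = λ² - 3 - 9 = 49 - 12 ≡ 4; y = λ·(3 - 4) - 4 ≡ 0. → (4, 0)

(4, 0)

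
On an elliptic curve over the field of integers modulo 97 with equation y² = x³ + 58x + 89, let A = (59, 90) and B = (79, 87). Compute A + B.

(81, 20)

(59, 90) + (79, 87). λ = (87 - 90)/(79 - 59) ≡ 94/20 mod 97. 20⁻¹ ≡ 34 (mod 97), so λ ≡ 92.
  x = λ² - 59 - 79 = 8464 - 138 ≡ 81; y = λ·(59 - 81) - 90 ≡ 20. → (81, 20)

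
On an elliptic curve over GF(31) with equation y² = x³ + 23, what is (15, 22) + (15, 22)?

tangent at (15, 22): λ = (3·15² + 0)/(2·22) ≡ 24/13. 13⁻¹ ≡ 12 (mod 31) since 13·12 = 156 ≡ 1, so λ ≡ 24·12 ≡ 9.
  x = λ² - 15 - 15 = 81 - 30 ≡ 20; y = λ·(15 - 20) - 22 ≡ 26. → (20, 26)

(20, 26)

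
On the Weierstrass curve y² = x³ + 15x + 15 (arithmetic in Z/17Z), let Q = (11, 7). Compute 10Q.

Double-and-add on 10 = (1010)₂. Start with Q = (11, 7) for the leading 1-bit.
double: tangent at (11, 7): λ = (3·11² + 15)/(2·7) ≡ 4/14. 14⁻¹ ≡ 11 (mod 17), so λ ≡ 4·11 ≡ 10.
  x = λ² - 11 - 11 = 100 - 22 ≡ 10; y = λ·(11 - 10) - 7 ≡ 3. → (10, 3)
double: tangent at (10, 3): λ = (3·10² + 15)/(2·3) ≡ 9/6. 6⁻¹ ≡ 3 (mod 17) since 6·3 = 18 ≡ 1, so λ ≡ 9·3 ≡ 10.
  x = λ² - 10 - 10 = 100 - 20 ≡ 12; y = λ·(10 - 12) - 3 ≡ 11. → (12, 11)
add Q: (12, 11) + (11, 7). λ = (7 - 11)/(11 - 12) ≡ 13/16 mod 17. 16⁻¹ ≡ 16 (mod 17), so λ ≡ 4.
  x = λ² - 12 - 11 = 16 - 23 ≡ 10; y = λ·(12 - 10) - 11 ≡ 14. → (10, 14)
double: tangent at (10, 14): λ = (3·10² + 15)/(2·14) ≡ 9/11. 11⁻¹ ≡ 14 (mod 17), so λ ≡ 9·14 ≡ 7.
  x = λ² - 10 - 10 = 49 - 20 ≡ 12; y = λ·(10 - 12) - 14 ≡ 6. → (12, 6)

(12, 6)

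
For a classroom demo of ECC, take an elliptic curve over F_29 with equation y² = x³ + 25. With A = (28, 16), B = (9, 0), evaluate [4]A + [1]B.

First 4A:
Repeated addition: build up to 4A.
2A: tangent at (28, 16): λ = (3·28² + 0)/(2·16) ≡ 3/3. 3⁻¹ ≡ 10 (mod 29), so λ ≡ 3·10 ≡ 1.
  x = λ² - 28 - 28 = 1 - 56 ≡ 3; y = λ·(28 - 3) - 16 ≡ 9. → (3, 9)
3A: (3, 9) + (28, 16). λ = (16 - 9)/(28 - 3) ≡ 7/25 mod 29. 25⁻¹ ≡ 7 (mod 29), so λ ≡ 20.
  x = λ² - 3 - 28 = 400 - 31 ≡ 21; y = λ·(3 - 21) - 9 ≡ 8. → (21, 8)
4A: (21, 8) + (28, 16). λ = (16 - 8)/(28 - 21) ≡ 8/7 mod 29. 7⁻¹ ≡ 25 (mod 29), so λ ≡ 26.
  x = λ² - 21 - 28 = 676 - 49 ≡ 18; y = λ·(21 - 18) - 8 ≡ 12. → (18, 12)
4A = (18, 12).
Finally 4A + B:
(18, 12) + (9, 0). λ = (0 - 12)/(9 - 18) ≡ 17/20 mod 29. 20⁻¹ ≡ 16 (mod 29), so λ ≡ 11.
  x = λ² - 18 - 9 = 121 - 27 ≡ 7; y = λ·(18 - 7) - 12 ≡ 22. → (7, 22)

(7, 22)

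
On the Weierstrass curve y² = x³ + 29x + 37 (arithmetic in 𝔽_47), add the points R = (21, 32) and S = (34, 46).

(21, 32) + (34, 46). λ = (46 - 32)/(34 - 21) ≡ 14/13 mod 47. 13⁻¹ ≡ 29 (mod 47), so λ ≡ 30.
  x = λ² - 21 - 34 = 900 - 55 ≡ 46; y = λ·(21 - 46) - 32 ≡ 17. → (46, 17)

(46, 17)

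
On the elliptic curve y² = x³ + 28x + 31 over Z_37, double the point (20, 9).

tangent at (20, 9): λ = (3·20² + 28)/(2·9) ≡ 7/18. 18⁻¹ ≡ 35 (mod 37), so λ ≡ 7·35 ≡ 23.
  x = λ² - 20 - 20 = 529 - 40 ≡ 8; y = λ·(20 - 8) - 9 ≡ 8. → (8, 8)

(8, 8)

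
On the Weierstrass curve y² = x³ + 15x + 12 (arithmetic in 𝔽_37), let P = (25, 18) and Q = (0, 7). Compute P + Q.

(28, 31)

(25, 18) + (0, 7). λ = (7 - 18)/(0 - 25) ≡ 26/12 mod 37. 12⁻¹ ≡ 34 (mod 37), so λ ≡ 33.
  x = λ² - 25 - 0 = 1089 - 25 ≡ 28; y = λ·(25 - 28) - 18 ≡ 31. → (28, 31)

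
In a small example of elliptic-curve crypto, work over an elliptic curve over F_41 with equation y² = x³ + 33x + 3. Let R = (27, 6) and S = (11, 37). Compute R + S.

(13, 13)

(27, 6) + (11, 37). λ = (37 - 6)/(11 - 27) ≡ 31/25 mod 41. 25⁻¹ ≡ 23 (mod 41), so λ ≡ 16.
  x = λ² - 27 - 11 = 256 - 38 ≡ 13; y = λ·(27 - 13) - 6 ≡ 13. → (13, 13)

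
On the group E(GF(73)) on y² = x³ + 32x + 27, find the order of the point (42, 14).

2P: tangent at (42, 14): λ = (3·42² + 32)/(2·14) ≡ 68/28. 28⁻¹ ≡ 60 (mod 73), so λ ≡ 68·60 ≡ 65.
  x = λ² - 42 - 42 = 4225 - 84 ≡ 53; y = λ·(42 - 53) - 14 ≡ 1. → (53, 1)
3P: (53, 1) + (42, 14). λ = (14 - 1)/(42 - 53) ≡ 13/62 mod 73. 62⁻¹ ≡ 53 (mod 73), so λ ≡ 32.
  x = λ² - 53 - 42 = 1024 - 95 ≡ 53; y = λ·(53 - 53) - 1 ≡ 72. → (53, 72)
4P: (53, 72) + (42, 14). λ = (14 - 72)/(42 - 53) ≡ 15/62 mod 73. 62⁻¹ ≡ 53 (mod 73) since 62·53 = 3286 ≡ 1, so λ ≡ 65.
  x = λ² - 53 - 42 = 4225 - 95 ≡ 42; y = λ·(53 - 42) - 72 ≡ 59. → (42, 59)
5P: (42, 59) + (42, 14): same x and y₁ ≡ -y₂, so the sum is O.
5P = O, so the order is 5.

5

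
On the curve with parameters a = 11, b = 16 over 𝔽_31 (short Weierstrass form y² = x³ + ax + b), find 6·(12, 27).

(23, 25)

Write P = (12, 27).
Double-and-add on 6 = (110)₂. Start with P = (12, 27) for the leading 1-bit.
double: tangent at (12, 27): λ = (3·12² + 11)/(2·27) ≡ 9/23. 23⁻¹ ≡ 27 (mod 31), so λ ≡ 9·27 ≡ 26.
  x = λ² - 12 - 12 = 676 - 24 ≡ 1; y = λ·(12 - 1) - 27 ≡ 11. → (1, 11)
add P: (1, 11) + (12, 27). λ = (27 - 11)/(12 - 1) ≡ 16/11 mod 31. 11⁻¹ ≡ 17 (mod 31) since 11·17 = 187 ≡ 1, so λ ≡ 24.
  x = λ² - 1 - 12 = 576 - 13 ≡ 5; y = λ·(1 - 5) - 11 ≡ 17. → (5, 17)
double: tangent at (5, 17): λ = (3·5² + 11)/(2·17) ≡ 24/3. 3⁻¹ ≡ 21 (mod 31), so λ ≡ 24·21 ≡ 8.
  x = λ² - 5 - 5 = 64 - 10 ≡ 23; y = λ·(5 - 23) - 17 ≡ 25. → (23, 25)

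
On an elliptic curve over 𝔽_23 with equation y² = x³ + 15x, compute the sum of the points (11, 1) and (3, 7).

(11, 1) + (3, 7). λ = (7 - 1)/(3 - 11) ≡ 6/15 mod 23. 15⁻¹ ≡ 20 (mod 23), so λ ≡ 5.
  x = λ² - 11 - 3 = 25 - 14 ≡ 11; y = λ·(11 - 11) - 1 ≡ 22. → (11, 22)

(11, 22)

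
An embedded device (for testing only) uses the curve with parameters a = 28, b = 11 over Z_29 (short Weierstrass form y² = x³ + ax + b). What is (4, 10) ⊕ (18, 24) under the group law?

(4, 10) + (18, 24). λ = (24 - 10)/(18 - 4) ≡ 14/14 mod 29. 14⁻¹ ≡ 27 (mod 29), so λ ≡ 1.
  x = λ² - 4 - 18 = 1 - 22 ≡ 8; y = λ·(4 - 8) - 10 ≡ 15. → (8, 15)

(8, 15)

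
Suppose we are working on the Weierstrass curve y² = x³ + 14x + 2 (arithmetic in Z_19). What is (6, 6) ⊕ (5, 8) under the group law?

(6, 6) + (5, 8). λ = (8 - 6)/(5 - 6) ≡ 2/18 mod 19. 18⁻¹ ≡ 18 (mod 19) since 18·18 = 324 ≡ 1, so λ ≡ 17.
  x = λ² - 6 - 5 = 289 - 11 ≡ 12; y = λ·(6 - 12) - 6 ≡ 6. → (12, 6)

(12, 6)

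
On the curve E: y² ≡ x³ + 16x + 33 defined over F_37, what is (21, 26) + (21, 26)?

tangent at (21, 26): λ = (3·21² + 16)/(2·26) ≡ 7/15. 15⁻¹ ≡ 5 (mod 37), so λ ≡ 7·5 ≡ 35.
  x = λ² - 21 - 21 = 1225 - 42 ≡ 36; y = λ·(21 - 36) - 26 ≡ 4. → (36, 4)

(36, 4)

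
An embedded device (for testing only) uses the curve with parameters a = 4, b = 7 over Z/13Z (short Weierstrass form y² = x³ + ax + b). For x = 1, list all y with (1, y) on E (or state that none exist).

x³ + 4x + 7 = 12 ≡ 12 (mod 13).
Square roots of 12 mod 13: 5 and 8 (since 5² = 25 ≡ 12).

5, 8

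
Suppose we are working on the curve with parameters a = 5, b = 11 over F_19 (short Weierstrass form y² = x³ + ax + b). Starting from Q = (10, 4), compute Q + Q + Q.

Repeated addition: build up to 3Q.
2Q: tangent at (10, 4): λ = (3·10² + 5)/(2·4) ≡ 1/8. 8⁻¹ ≡ 12 (mod 19), so λ ≡ 1·12 ≡ 12.
  x = λ² - 10 - 10 = 144 - 20 ≡ 10; y = λ·(10 - 10) - 4 ≡ 15. → (10, 15)
3Q: (10, 15) + (10, 4): same x and y₁ ≡ -y₂, so the sum is ∞.

O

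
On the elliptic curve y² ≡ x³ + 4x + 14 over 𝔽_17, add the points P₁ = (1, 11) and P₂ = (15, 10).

(3, 11)

(1, 11) + (15, 10). λ = (10 - 11)/(15 - 1) ≡ 16/14 mod 17. 14⁻¹ ≡ 11 (mod 17), so λ ≡ 6.
  x = λ² - 1 - 15 = 36 - 16 ≡ 3; y = λ·(1 - 3) - 11 ≡ 11. → (3, 11)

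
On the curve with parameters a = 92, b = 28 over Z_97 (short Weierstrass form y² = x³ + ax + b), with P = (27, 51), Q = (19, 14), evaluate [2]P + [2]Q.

(72, 57)

First 2P:
Repeated addition: build up to 2P.
2P: tangent at (27, 51): λ = (3·27² + 92)/(2·51) ≡ 48/5. 5⁻¹ ≡ 39 (mod 97), so λ ≡ 48·39 ≡ 29.
  x = λ² - 27 - 27 = 841 - 54 ≡ 11; y = λ·(27 - 11) - 51 ≡ 25. → (11, 25)
2P = (11, 25).
Next 2Q:
Repeated addition: build up to 2Q.
2Q: tangent at (19, 14): λ = (3·19² + 92)/(2·14) ≡ 11/28. 28⁻¹ ≡ 52 (mod 97) since 28·52 = 1456 ≡ 1, so λ ≡ 11·52 ≡ 87.
  x = λ² - 19 - 19 = 7569 - 38 ≡ 62; y = λ·(19 - 62) - 14 ≡ 28. → (62, 28)
2Q = (62, 28).
Finally 2P + 2Q:
(11, 25) + (62, 28). λ = (28 - 25)/(62 - 11) ≡ 3/51 mod 97. 51⁻¹ ≡ 78 (mod 97), so λ ≡ 40.
  x = λ² - 11 - 62 = 1600 - 73 ≡ 72; y = λ·(11 - 72) - 25 ≡ 57. → (72, 57)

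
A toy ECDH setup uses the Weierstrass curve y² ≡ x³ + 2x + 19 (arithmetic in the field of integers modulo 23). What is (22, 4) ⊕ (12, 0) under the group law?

(14, 13)

(22, 4) + (12, 0). λ = (0 - 4)/(12 - 22) ≡ 19/13 mod 23. 13⁻¹ ≡ 16 (mod 23), so λ ≡ 5.
  x = λ² - 22 - 12 = 25 - 34 ≡ 14; y = λ·(22 - 14) - 4 ≡ 13. → (14, 13)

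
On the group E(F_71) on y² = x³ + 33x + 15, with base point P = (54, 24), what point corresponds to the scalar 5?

Repeated addition: build up to 5P.
2P: tangent at (54, 24): λ = (3·54² + 33)/(2·24) ≡ 48/48. 48⁻¹ ≡ 37 (mod 71), so λ ≡ 48·37 ≡ 1.
  x = λ² - 54 - 54 = 1 - 108 ≡ 35; y = λ·(54 - 35) - 24 ≡ 66. → (35, 66)
3P: (35, 66) + (54, 24). λ = (24 - 66)/(54 - 35) ≡ 29/19 mod 71. 19⁻¹ ≡ 15 (mod 71) since 19·15 = 285 ≡ 1, so λ ≡ 9.
  x = λ² - 35 - 54 = 81 - 89 ≡ 63; y = λ·(35 - 63) - 66 ≡ 37. → (63, 37)
4P: (63, 37) + (54, 24). λ = (24 - 37)/(54 - 63) ≡ 58/62 mod 71. 62⁻¹ ≡ 63 (mod 71) since 62·63 = 3906 ≡ 1, so λ ≡ 33.
  x = λ² - 63 - 54 = 1089 - 117 ≡ 49; y = λ·(63 - 49) - 37 ≡ 70. → (49, 70)
5P: (49, 70) + (54, 24). λ = (24 - 70)/(54 - 49) ≡ 25/5 mod 71. 5⁻¹ ≡ 57 (mod 71) since 5·57 = 285 ≡ 1, so λ ≡ 5.
  x = λ² - 49 - 54 = 25 - 103 ≡ 64; y = λ·(49 - 64) - 70 ≡ 68. → (64, 68)

(64, 68)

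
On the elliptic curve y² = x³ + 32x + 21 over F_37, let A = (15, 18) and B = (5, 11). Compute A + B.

(15, 18) + (5, 11). λ = (11 - 18)/(5 - 15) ≡ 30/27 mod 37. 27⁻¹ ≡ 11 (mod 37), so λ ≡ 34.
  x = λ² - 15 - 5 = 1156 - 20 ≡ 26; y = λ·(15 - 26) - 18 ≡ 15. → (26, 15)

(26, 15)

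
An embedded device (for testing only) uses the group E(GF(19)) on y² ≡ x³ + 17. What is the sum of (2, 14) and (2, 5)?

The two points share x = 2 and their y-coordinates satisfy 14 + 5 ≡ 0 (mod 19), so they are inverses. Their sum is 𝒪.

O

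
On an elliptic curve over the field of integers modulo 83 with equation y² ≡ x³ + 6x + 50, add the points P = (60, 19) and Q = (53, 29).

(60, 19) + (53, 29). λ = (29 - 19)/(53 - 60) ≡ 10/76 mod 83. 76⁻¹ ≡ 71 (mod 83), so λ ≡ 46.
  x = λ² - 60 - 53 = 2116 - 113 ≡ 11; y = λ·(60 - 11) - 19 ≡ 77. → (11, 77)

(11, 77)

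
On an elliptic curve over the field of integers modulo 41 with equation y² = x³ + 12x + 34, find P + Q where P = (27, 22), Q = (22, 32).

(37, 39)

(27, 22) + (22, 32). λ = (32 - 22)/(22 - 27) ≡ 10/36 mod 41. 36⁻¹ ≡ 8 (mod 41), so λ ≡ 39.
  x = λ² - 27 - 22 = 1521 - 49 ≡ 37; y = λ·(27 - 37) - 22 ≡ 39. → (37, 39)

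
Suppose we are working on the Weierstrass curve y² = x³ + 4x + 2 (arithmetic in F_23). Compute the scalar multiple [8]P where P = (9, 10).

(9, 13)

Double-and-add on 8 = (1000)₂. Start with P = (9, 10) for the leading 1-bit.
double: tangent at (9, 10): λ = (3·9² + 4)/(2·10) ≡ 17/20. 20⁻¹ ≡ 15 (mod 23), so λ ≡ 17·15 ≡ 2.
  x = λ² - 9 - 9 = 4 - 18 ≡ 9; y = λ·(9 - 9) - 10 ≡ 13. → (9, 13)
double: tangent at (9, 13): λ = (3·9² + 4)/(2·13) ≡ 17/3. 3⁻¹ ≡ 8 (mod 23) since 3·8 = 24 ≡ 1, so λ ≡ 17·8 ≡ 21.
  x = λ² - 9 - 9 = 441 - 18 ≡ 9; y = λ·(9 - 9) - 13 ≡ 10. → (9, 10)
double: tangent at (9, 10): λ = (3·9² + 4)/(2·10) ≡ 17/20. 20⁻¹ ≡ 15 (mod 23) since 20·15 = 300 ≡ 1, so λ ≡ 17·15 ≡ 2.
  x = λ² - 9 - 9 = 4 - 18 ≡ 9; y = λ·(9 - 9) - 10 ≡ 13. → (9, 13)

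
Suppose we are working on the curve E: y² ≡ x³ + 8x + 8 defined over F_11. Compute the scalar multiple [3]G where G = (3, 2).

(4, 7)

Repeated addition: build up to 3G.
2G: tangent at (3, 2): λ = (3·3² + 8)/(2·2) ≡ 2/4. 4⁻¹ ≡ 3 (mod 11), so λ ≡ 2·3 ≡ 6.
  x = λ² - 3 - 3 = 36 - 6 ≡ 8; y = λ·(3 - 8) - 2 ≡ 1. → (8, 1)
3G: (8, 1) + (3, 2). λ = (2 - 1)/(3 - 8) ≡ 1/6 mod 11. 6⁻¹ ≡ 2 (mod 11), so λ ≡ 2.
  x = λ² - 8 - 3 = 4 - 11 ≡ 4; y = λ·(8 - 4) - 1 ≡ 7. → (4, 7)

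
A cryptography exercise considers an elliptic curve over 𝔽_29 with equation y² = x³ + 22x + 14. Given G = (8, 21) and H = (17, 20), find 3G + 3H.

First 3G:
Repeated addition: build up to 3G.
2G: tangent at (8, 21): λ = (3·8² + 22)/(2·21) ≡ 11/13. 13⁻¹ ≡ 9 (mod 29) since 13·9 = 117 ≡ 1, so λ ≡ 11·9 ≡ 12.
  x = λ² - 8 - 8 = 144 - 16 ≡ 12; y = λ·(8 - 12) - 21 ≡ 18. → (12, 18)
3G: (12, 18) + (8, 21). λ = (21 - 18)/(8 - 12) ≡ 3/25 mod 29. 25⁻¹ ≡ 7 (mod 29), so λ ≡ 21.
  x = λ² - 12 - 8 = 441 - 20 ≡ 15; y = λ·(12 - 15) - 18 ≡ 6. → (15, 6)
3G = (15, 6).
Next 3H:
Repeated addition: build up to 3H.
2H: tangent at (17, 20): λ = (3·17² + 22)/(2·20) ≡ 19/11. 11⁻¹ ≡ 8 (mod 29) since 11·8 = 88 ≡ 1, so λ ≡ 19·8 ≡ 7.
  x = λ² - 17 - 17 = 49 - 34 ≡ 15; y = λ·(17 - 15) - 20 ≡ 23. → (15, 23)
3H: (15, 23) + (17, 20). λ = (20 - 23)/(17 - 15) ≡ 26/2 mod 29. 2⁻¹ ≡ 15 (mod 29), so λ ≡ 13.
  x = λ² - 15 - 17 = 169 - 32 ≡ 21; y = λ·(15 - 21) - 23 ≡ 15. → (21, 15)
3H = (21, 15).
Finally 3G + 3H:
(15, 6) + (21, 15). λ = (15 - 6)/(21 - 15) ≡ 9/6 mod 29. 6⁻¹ ≡ 5 (mod 29) since 6·5 = 30 ≡ 1, so λ ≡ 16.
  x = λ² - 15 - 21 = 256 - 36 ≡ 17; y = λ·(15 - 17) - 6 ≡ 20. → (17, 20)

(17, 20)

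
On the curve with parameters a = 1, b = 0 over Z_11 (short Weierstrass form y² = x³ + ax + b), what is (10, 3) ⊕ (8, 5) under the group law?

(10, 3) + (8, 5). λ = (5 - 3)/(8 - 10) ≡ 2/9 mod 11. 9⁻¹ ≡ 5 (mod 11) since 9·5 = 45 ≡ 1, so λ ≡ 10.
  x = λ² - 10 - 8 = 100 - 18 ≡ 5; y = λ·(10 - 5) - 3 ≡ 3. → (5, 3)

(5, 3)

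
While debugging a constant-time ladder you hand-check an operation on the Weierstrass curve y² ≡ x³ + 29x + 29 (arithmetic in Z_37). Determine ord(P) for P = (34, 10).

2P: tangent at (34, 10): λ = (3·34² + 29)/(2·10) ≡ 19/20. 20⁻¹ ≡ 13 (mod 37), so λ ≡ 19·13 ≡ 25.
  x = λ² - 34 - 34 = 625 - 68 ≡ 2; y = λ·(34 - 2) - 10 ≡ 13. → (2, 13)
3P: (2, 13) + (34, 10). λ = (10 - 13)/(34 - 2) ≡ 34/32 mod 37. 32⁻¹ ≡ 22 (mod 37), so λ ≡ 8.
  x = λ² - 2 - 34 = 64 - 36 ≡ 28; y = λ·(2 - 28) - 13 ≡ 1. → (28, 1)
4P: (28, 1) + (34, 10). λ = (10 - 1)/(34 - 28) ≡ 9/6 mod 37. 6⁻¹ ≡ 31 (mod 37), so λ ≡ 20.
  x = λ² - 28 - 34 = 400 - 62 ≡ 5; y = λ·(28 - 5) - 1 ≡ 15. → (5, 15)
5P: (5, 15) + (34, 10). λ = (10 - 15)/(34 - 5) ≡ 32/29 mod 37. 29⁻¹ ≡ 23 (mod 37) since 29·23 = 667 ≡ 1, so λ ≡ 33.
  x = λ² - 5 - 34 = 1089 - 39 ≡ 14; y = λ·(5 - 14) - 15 ≡ 21. → (14, 21)
6P: (14, 21) + (34, 10). λ = (10 - 21)/(34 - 14) ≡ 26/20 mod 37. 20⁻¹ ≡ 13 (mod 37), so λ ≡ 5.
  x = λ² - 14 - 34 = 25 - 48 ≡ 14; y = λ·(14 - 14) - 21 ≡ 16. → (14, 16)
7P: (14, 16) + (34, 10). λ = (10 - 16)/(34 - 14) ≡ 31/20 mod 37. 20⁻¹ ≡ 13 (mod 37), so λ ≡ 33.
  x = λ² - 14 - 34 = 1089 - 48 ≡ 5; y = λ·(14 - 5) - 16 ≡ 22. → (5, 22)
8P: (5, 22) + (34, 10). λ = (10 - 22)/(34 - 5) ≡ 25/29 mod 37. 29⁻¹ ≡ 23 (mod 37), so λ ≡ 20.
  x = λ² - 5 - 34 = 400 - 39 ≡ 28; y = λ·(5 - 28) - 22 ≡ 36. → (28, 36)
9P: (28, 36) + (34, 10). λ = (10 - 36)/(34 - 28) ≡ 11/6 mod 37. 6⁻¹ ≡ 31 (mod 37) since 6·31 = 186 ≡ 1, so λ ≡ 8.
  x = λ² - 28 - 34 = 64 - 62 ≡ 2; y = λ·(28 - 2) - 36 ≡ 24. → (2, 24)
10P: (2, 24) + (34, 10). λ = (10 - 24)/(34 - 2) ≡ 23/32 mod 37. 32⁻¹ ≡ 22 (mod 37) since 32·22 = 704 ≡ 1, so λ ≡ 25.
  x = λ² - 2 - 34 = 625 - 36 ≡ 34; y = λ·(2 - 34) - 24 ≡ 27. → (34, 27)
11P: (34, 27) + (34, 10): same x and y₁ ≡ -y₂, so the sum is O.
11P = O, so the order is 11.

11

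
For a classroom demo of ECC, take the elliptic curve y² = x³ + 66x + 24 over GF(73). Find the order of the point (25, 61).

2P: tangent at (25, 61): λ = (3·25² + 66)/(2·61) ≡ 43/49. 49⁻¹ ≡ 3 (mod 73) since 49·3 = 147 ≡ 1, so λ ≡ 43·3 ≡ 56.
  x = λ² - 25 - 25 = 3136 - 50 ≡ 20; y = λ·(25 - 20) - 61 ≡ 0. → (20, 0)
3P: (20, 0) + (25, 61). λ = (61 - 0)/(25 - 20) ≡ 61/5 mod 73. 5⁻¹ ≡ 44 (mod 73), so λ ≡ 56.
  x = λ² - 20 - 25 = 3136 - 45 ≡ 25; y = λ·(20 - 25) - 0 ≡ 12. → (25, 12)
4P: (25, 12) + (25, 61): same x and y₁ ≡ -y₂, so the sum is the point at infinity.
4P = the point at infinity, so the order is 4.

4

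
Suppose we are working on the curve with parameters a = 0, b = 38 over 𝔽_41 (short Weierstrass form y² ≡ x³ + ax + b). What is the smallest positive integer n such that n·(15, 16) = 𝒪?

2P: tangent at (15, 16): λ = (3·15² + 0)/(2·16) ≡ 19/32. 32⁻¹ ≡ 9 (mod 41), so λ ≡ 19·9 ≡ 7.
  x = λ² - 15 - 15 = 49 - 30 ≡ 19; y = λ·(15 - 19) - 16 ≡ 38. → (19, 38)
3P: (19, 38) + (15, 16). λ = (16 - 38)/(15 - 19) ≡ 19/37 mod 41. 37⁻¹ ≡ 10 (mod 41) since 37·10 = 370 ≡ 1, so λ ≡ 26.
  x = λ² - 19 - 15 = 676 - 34 ≡ 27; y = λ·(19 - 27) - 38 ≡ 0. → (27, 0)
4P: (27, 0) + (15, 16). λ = (16 - 0)/(15 - 27) ≡ 16/29 mod 41. 29⁻¹ ≡ 17 (mod 41), so λ ≡ 26.
  x = λ² - 27 - 15 = 676 - 42 ≡ 19; y = λ·(27 - 19) - 0 ≡ 3. → (19, 3)
5P: (19, 3) + (15, 16). λ = (16 - 3)/(15 - 19) ≡ 13/37 mod 41. 37⁻¹ ≡ 10 (mod 41), so λ ≡ 7.
  x = λ² - 19 - 15 = 49 - 34 ≡ 15; y = λ·(19 - 15) - 3 ≡ 25. → (15, 25)
6P: (15, 25) + (15, 16): same x and y₁ ≡ -y₂, so the sum is 𝒪.
6P = 𝒪, so the order is 6.

6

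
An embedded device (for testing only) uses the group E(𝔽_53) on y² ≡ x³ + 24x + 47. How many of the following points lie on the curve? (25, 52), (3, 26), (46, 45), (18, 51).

3

(25, 52): 52² ≡ 1, rhs ≡ 1 → on.
(3, 26): 26² ≡ 40, rhs ≡ 40 → on.
(46, 45): 45² ≡ 11, rhs ≡ 13 → off.
(18, 51): 51² ≡ 4, rhs ≡ 4 → on.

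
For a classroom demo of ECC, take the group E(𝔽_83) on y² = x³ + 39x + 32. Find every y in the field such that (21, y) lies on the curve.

22, 61

x³ + 39x + 32 = 10112 ≡ 69 (mod 83).
Square roots of 69 mod 83: 22 and 61 (since 22² = 484 ≡ 69).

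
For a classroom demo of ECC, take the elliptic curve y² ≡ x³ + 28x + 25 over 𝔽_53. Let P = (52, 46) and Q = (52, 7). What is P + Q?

The two points share x = 52 and their y-coordinates satisfy 46 + 7 ≡ 0 (mod 53), so they are inverses. Their sum is the point at infinity.

O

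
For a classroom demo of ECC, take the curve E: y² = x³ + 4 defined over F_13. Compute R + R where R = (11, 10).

(8, 10)

tangent at (11, 10): λ = (3·11² + 0)/(2·10) ≡ 12/7. 7⁻¹ ≡ 2 (mod 13), so λ ≡ 12·2 ≡ 11.
  x = λ² - 11 - 11 = 121 - 22 ≡ 8; y = λ·(11 - 8) - 10 ≡ 10. → (8, 10)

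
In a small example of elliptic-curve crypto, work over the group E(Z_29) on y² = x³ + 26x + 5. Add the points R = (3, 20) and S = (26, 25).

(3, 20) + (26, 25). λ = (25 - 20)/(26 - 3) ≡ 5/23 mod 29. 23⁻¹ ≡ 24 (mod 29) since 23·24 = 552 ≡ 1, so λ ≡ 4.
  x = λ² - 3 - 26 = 16 - 29 ≡ 16; y = λ·(3 - 16) - 20 ≡ 15. → (16, 15)

(16, 15)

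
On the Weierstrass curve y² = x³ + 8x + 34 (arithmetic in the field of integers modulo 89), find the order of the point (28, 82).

4

2P: tangent at (28, 82): λ = (3·28² + 8)/(2·82) ≡ 46/75. 75⁻¹ ≡ 19 (mod 89), so λ ≡ 46·19 ≡ 73.
  x = λ² - 28 - 28 = 5329 - 56 ≡ 22; y = λ·(28 - 22) - 82 ≡ 0. → (22, 0)
3P: (22, 0) + (28, 82). λ = (82 - 0)/(28 - 22) ≡ 82/6 mod 89. 6⁻¹ ≡ 15 (mod 89), so λ ≡ 73.
  x = λ² - 22 - 28 = 5329 - 50 ≡ 28; y = λ·(22 - 28) - 0 ≡ 7. → (28, 7)
4P: (28, 7) + (28, 82): same x and y₁ ≡ -y₂, so the sum is the point at infinity.
4P = the point at infinity, so the order is 4.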